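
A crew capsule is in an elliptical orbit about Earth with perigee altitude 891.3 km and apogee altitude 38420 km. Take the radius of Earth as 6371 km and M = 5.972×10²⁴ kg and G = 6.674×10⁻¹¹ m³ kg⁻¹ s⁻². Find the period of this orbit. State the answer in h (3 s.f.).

μ = GM = 6.674×10⁻¹¹ × 5.972×10²⁴ = 3.986×10¹⁴ m³/s².
r_p = 6371 + 891.3 = 7262.3 km = 7.2623×10⁶ m.
r_a = 6371 + 38420 = 44791 km = 4.4791×10⁷ m.
Semi-major axis a = (r_p + r_a)/2 = (7262.3 + 44791)/2 = 26027 km = 2.603×10⁷ m.
By Kepler's third law T = 2π√(a³/μ) = 2π × 6.651×10³ = 4.179×10⁴ s.
= 11.61 h.

T ≈ 11.6 h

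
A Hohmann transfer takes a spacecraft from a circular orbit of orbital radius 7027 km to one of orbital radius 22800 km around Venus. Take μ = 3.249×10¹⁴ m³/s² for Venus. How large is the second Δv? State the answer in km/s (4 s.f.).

Δv ≈ 1.184 km/s

r₁ = 7027 km = 7.027×10⁶ m.
r₂ = 22800 km = 2.280×10⁷ m.
Transfer ellipse a_t = (r₁ + r₂)/2 = 1.491×10⁷ m.
At r₁: circular v_c1 = √(μ/r₁) = 6800 m/s; transfer-periapsis v_p = √[μ(2/r₁ − 1/a_t)] = 8408 m/s.
At r₂: circular v_c2 = √(μ/r₂) = 3775 m/s; transfer-apoapsis v_a = √[μ(2/r₂ − 1/a_t)] = 2591 m/s.
Δv₂ = v_c2 − v_a = 1184 m/s.
= 1.184 km/s.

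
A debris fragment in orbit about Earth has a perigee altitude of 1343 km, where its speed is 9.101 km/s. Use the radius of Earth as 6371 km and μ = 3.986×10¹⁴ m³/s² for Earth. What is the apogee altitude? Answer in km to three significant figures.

apogee altitude ≈ 24800 km

r_p = 6371 + 1343 = 7714.0 km = 7.714×10⁶ m.
Specific energy ε = v²/2 − μ/r = -1.026×10⁷ J/kg, so a = −μ/(2ε) = 1.943×10⁷ m.
The apsides satisfy r_p + r_a = 2a, so the apogee radius is 2a − r_p = 3.114×10⁷ m = 31143 km.
Apogee altitude = 31143 − 6371 = 24772 km.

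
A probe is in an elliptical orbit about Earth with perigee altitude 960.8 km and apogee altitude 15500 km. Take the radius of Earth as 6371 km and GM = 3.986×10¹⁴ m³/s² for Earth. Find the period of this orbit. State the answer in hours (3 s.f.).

r_p = 6371 + 960.8 = 7331.8 km = 7.3318×10⁶ m.
r_a = 6371 + 15500 = 21871 km = 2.1871×10⁷ m.
Semi-major axis a = (r_p + r_a)/2 = (7331.8 + 21871)/2 = 14601 km = 1.460×10⁷ m.
By Kepler's third law T = 2π√(a³/μ) = 2π × 2.795×10³ = 1.756×10⁴ s.
= 4.878 hours.

T ≈ 4.88 hours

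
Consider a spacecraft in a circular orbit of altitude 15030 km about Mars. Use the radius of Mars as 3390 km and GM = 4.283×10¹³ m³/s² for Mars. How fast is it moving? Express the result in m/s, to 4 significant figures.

r = 3390 + 15030 = 18420 km = 1.8420×10⁷ m.
For a circular orbit v = √(μ/r) = √(4.283×10¹³ / 1.842×10⁷) = √(2.325×10⁶) = 1525 m/s.

v ≈ 1525 m/s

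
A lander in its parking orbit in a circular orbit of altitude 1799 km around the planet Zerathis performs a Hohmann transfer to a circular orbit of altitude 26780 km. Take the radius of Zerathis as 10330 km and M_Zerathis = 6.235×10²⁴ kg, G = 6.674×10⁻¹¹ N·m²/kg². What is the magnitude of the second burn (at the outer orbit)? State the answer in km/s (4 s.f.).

Δv ≈ 0.9982 km/s

μ = GM = 6.674×10⁻¹¹ × 6.235×10²⁴ = 4.161×10¹⁴ m³/s².
r₁ = 10330 + 1799 = 12129 km = 1.2129×10⁷ m.
r₂ = 10330 + 26780 = 37110 km = 3.7110×10⁷ m.
Transfer ellipse a_t = (r₁ + r₂)/2 = 2.462×10⁷ m.
At r₁: circular v_c1 = √(μ/r₁) = 5857 m/s; transfer-periapsis v_p = √[μ(2/r₁ − 1/a_t)] = 7191 m/s.
At r₂: circular v_c2 = √(μ/r₂) = 3349 m/s; transfer-apoapsis v_a = √[μ(2/r₂ − 1/a_t)] = 2350 m/s.
Δv₂ = v_c2 − v_a = 998.2 m/s.
= 0.9982 km/s.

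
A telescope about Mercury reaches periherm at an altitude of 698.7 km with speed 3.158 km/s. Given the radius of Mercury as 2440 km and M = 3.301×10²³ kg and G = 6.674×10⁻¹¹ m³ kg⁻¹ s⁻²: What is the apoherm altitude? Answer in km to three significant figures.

apoherm altitude ≈ 5260 km

μ = GM = 6.674×10⁻¹¹ × 3.301×10²³ = 2.203×10¹³ m³/s².
r_p = 2440 + 698.7 = 3138.7 km = 3.139×10⁶ m.
Specific energy ε = v²/2 − μ/r = -2.033×10⁶ J/kg, so a = −μ/(2ε) = 5.419×10⁶ m.
The apsides satisfy r_p + r_a = 2a, so the apoherm radius is 2a − r_p = 7.700×10⁶ m = 7699.9 km.
Apoherm altitude = 7699.9 − 2440 = 5259.9 km.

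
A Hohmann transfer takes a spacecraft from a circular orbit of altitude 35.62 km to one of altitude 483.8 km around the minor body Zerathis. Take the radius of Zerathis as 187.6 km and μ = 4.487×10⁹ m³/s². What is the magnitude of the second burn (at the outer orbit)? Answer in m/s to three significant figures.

r₁ = 187.6 + 35.62 = 223.22 km = 2.2322×10⁵ m.
r₂ = 187.6 + 483.8 = 671.40 km = 6.7140×10⁵ m.
Transfer ellipse a_t = (r₁ + r₂)/2 = 4.473×10⁵ m.
At r₁: circular v_c1 = √(μ/r₁) = 141.8 m/s; transfer-periapsis v_p = √[μ(2/r₁ − 1/a_t)] = 173.7 m/s.
At r₂: circular v_c2 = √(μ/r₂) = 81.75 m/s; transfer-apoapsis v_a = √[μ(2/r₂ − 1/a_t)] = 57.75 m/s.
Δv₂ = v_c2 − v_a = 24.00 m/s.

Δv ≈ 24.0 m/s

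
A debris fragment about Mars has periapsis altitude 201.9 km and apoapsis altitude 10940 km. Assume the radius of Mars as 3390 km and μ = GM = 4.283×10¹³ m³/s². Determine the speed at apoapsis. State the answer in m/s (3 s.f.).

r_p = 3390 + 201.9 = 3591.9 km = 3.5919×10⁶ m.
r_a = 3390 + 10940 = 14330 km = 1.4330×10⁷ m.
Semi-major axis a = (r_p + r_a)/2 = 8961.0 km = 8.961×10⁶ m.
Vis-viva: v² = μ(2/r − 1/a) = 4.283×10¹³ × (1.396×10⁻⁷ − 1.116×10⁻⁷) = 1.198×10⁶ m²/s².
v = 1095 m/s.

v ≈ 1090 m/s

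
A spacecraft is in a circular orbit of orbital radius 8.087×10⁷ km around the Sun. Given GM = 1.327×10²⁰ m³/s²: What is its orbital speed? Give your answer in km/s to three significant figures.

v ≈ 40.5 km/s

r = 8.087×10⁷ km = 8.087×10¹⁰ m.
For a circular orbit v = √(μ/r) = √(1.327×10²⁰ / 8.087×10¹⁰) = √(1.641×10⁹) = 40510 m/s.
That is 40.51 km/s.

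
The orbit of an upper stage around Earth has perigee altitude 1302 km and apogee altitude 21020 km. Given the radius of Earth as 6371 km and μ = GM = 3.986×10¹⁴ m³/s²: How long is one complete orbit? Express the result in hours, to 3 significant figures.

T ≈ 6.42 hours

r_p = 6371 + 1302 = 7673.0 km = 7.6730×10⁶ m.
r_a = 6371 + 21020 = 27391 km = 2.7391×10⁷ m.
Semi-major axis a = (r_p + r_a)/2 = (7673.0 + 27391)/2 = 17532 km = 1.753×10⁷ m.
By Kepler's third law T = 2π√(a³/μ) = 2π × 3.677×10³ = 2.310×10⁴ s.
= 6.417 hours.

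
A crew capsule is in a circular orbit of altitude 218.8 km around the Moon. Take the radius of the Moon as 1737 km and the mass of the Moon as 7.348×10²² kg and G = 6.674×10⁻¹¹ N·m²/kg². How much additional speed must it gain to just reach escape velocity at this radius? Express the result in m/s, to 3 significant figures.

μ = GM = 6.674×10⁻¹¹ × 7.348×10²² = 4.904×10¹² m³/s².
r = 1737 + 218.8 = 1955.8 km = 1.9558×10⁶ m.
Circular speed v_c = √(μ/r) = 1583 m/s.
Escape speed v_esc = √(2μ/r) = √2 × v_c = 2239 m/s.
Δv = v_esc − v_c = 655.9 m/s.

Δv ≈ 656 m/s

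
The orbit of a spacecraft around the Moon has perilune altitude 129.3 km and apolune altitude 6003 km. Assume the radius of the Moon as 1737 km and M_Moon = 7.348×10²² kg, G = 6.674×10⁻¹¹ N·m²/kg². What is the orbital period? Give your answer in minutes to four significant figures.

μ = GM = 6.674×10⁻¹¹ × 7.348×10²² = 4.904×10¹² m³/s².
r_p = 1737 + 129.3 = 1866.3 km = 1.8663×10⁶ m.
r_a = 1737 + 6003 = 7740.0 km = 7.7400×10⁶ m.
Semi-major axis a = (r_p + r_a)/2 = (1866.3 + 7740.0)/2 = 4803.1 km = 4.803×10⁶ m.
By Kepler's third law T = 2π√(a³/μ) = 2π × 4.753×10³ = 2.987×10⁴ s.
= 497.8 minutes.

T ≈ 497.8 minutes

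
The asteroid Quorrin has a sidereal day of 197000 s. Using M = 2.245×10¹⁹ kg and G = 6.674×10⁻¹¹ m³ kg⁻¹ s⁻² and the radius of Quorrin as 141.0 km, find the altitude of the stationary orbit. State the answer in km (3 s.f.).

h_sync ≈ 997 km

μ = GM = 6.674×10⁻¹¹ × 2.245×10¹⁹ = 1.498×10⁹ m³/s².
A synchronous orbit has period T, so by Kepler's third law a = (μT²/4π²)^(1/3).
μT²/4π² = 1.498×10⁹ × (1.970×10⁵)² / 39.48 = 1.473×10¹⁸ m³.
a = 1.138×10⁶ m = 1137.8 km.
Altitude h = a − R = 1137.8 − 141.0 = 996.78 km.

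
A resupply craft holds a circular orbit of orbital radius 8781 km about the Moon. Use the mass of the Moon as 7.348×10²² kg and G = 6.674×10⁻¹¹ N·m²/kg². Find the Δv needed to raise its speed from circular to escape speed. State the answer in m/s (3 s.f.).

μ = GM = 6.674×10⁻¹¹ × 7.348×10²² = 4.904×10¹² m³/s².
r = 8781 km = 8.781×10⁶ m.
Circular speed v_c = √(μ/r) = 747.3 m/s.
Escape speed v_esc = √(2μ/r) = √2 × v_c = 1057 m/s.
Δv = v_esc − v_c = 309.5 m/s.

Δv ≈ 310 m/s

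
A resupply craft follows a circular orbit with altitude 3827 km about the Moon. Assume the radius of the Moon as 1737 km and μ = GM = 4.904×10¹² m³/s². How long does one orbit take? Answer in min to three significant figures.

r = 1737 + 3827 = 5564.0 km = 5.5640×10⁶ m.
Kepler's third law: T = 2π√(r³/μ) = 2π√((5.564×10⁶)³ / 4.904×10¹²).
r³/μ = 3.512×10⁷ s², so T = 2π × 5.927×10³ = 3.724×10⁴ s.
Converting: 3.724×10⁴ s ÷ 60.00 = 620.6 min.

T ≈ 621 min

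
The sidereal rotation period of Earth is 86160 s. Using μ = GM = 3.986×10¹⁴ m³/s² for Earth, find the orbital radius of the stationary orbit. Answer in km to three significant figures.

r_sync ≈ 42200 km

A synchronous orbit has period T, so by Kepler's third law a = (μT²/4π²)^(1/3).
μT²/4π² = 3.986×10¹⁴ × (8.616×10⁴)² / 39.48 = 7.495×10²² m³.
a = 4.216×10⁷ m = 42163 km.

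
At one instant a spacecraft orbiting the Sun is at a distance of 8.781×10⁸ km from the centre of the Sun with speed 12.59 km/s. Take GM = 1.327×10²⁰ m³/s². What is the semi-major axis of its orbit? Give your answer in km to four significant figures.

a ≈ 9.232×10⁸ km

r = 8.781×10¹¹ m.
Vis-viva rearranged: 1/a = 2/r − v²/μ = 2.278×10⁻¹² − 1.194×10⁻¹² = 1.083×10⁻¹² m⁻¹.
a = 9.232×10¹¹ m = 9.2322×10⁸ km.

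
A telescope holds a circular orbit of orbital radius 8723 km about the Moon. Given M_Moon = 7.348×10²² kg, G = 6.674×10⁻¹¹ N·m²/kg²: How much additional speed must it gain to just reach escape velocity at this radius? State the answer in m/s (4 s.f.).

μ = GM = 6.674×10⁻¹¹ × 7.348×10²² = 4.904×10¹² m³/s².
r = 8723 km = 8.723×10⁶ m.
Circular speed v_c = √(μ/r) = 749.8 m/s.
Escape speed v_esc = √(2μ/r) = √2 × v_c = 1060 m/s.
Δv = v_esc − v_c = 310.6 m/s.

Δv ≈ 310.6 m/s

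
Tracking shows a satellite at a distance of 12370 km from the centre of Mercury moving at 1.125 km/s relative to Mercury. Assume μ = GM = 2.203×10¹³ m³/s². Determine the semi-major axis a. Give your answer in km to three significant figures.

r = 1.237×10⁷ m.
Vis-viva rearranged: 1/a = 2/r − v²/μ = 1.617×10⁻⁷ − 5.745×10⁻⁸ = 1.042×10⁻⁷ m⁻¹.
a = 9.594×10⁶ m = 9594.0 km.

a ≈ 9590 km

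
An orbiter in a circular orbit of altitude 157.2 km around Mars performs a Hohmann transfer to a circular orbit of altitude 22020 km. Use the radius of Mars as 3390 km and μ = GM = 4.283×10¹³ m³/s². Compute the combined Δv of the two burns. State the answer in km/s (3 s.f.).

Δv_total ≈ 1.78 km/s

r₁ = 3390 + 157.2 = 3547.2 km = 3.5472×10⁶ m.
r₂ = 3390 + 22020 = 25410 km = 2.5410×10⁷ m.
Transfer ellipse a_t = (r₁ + r₂)/2 = 1.448×10⁷ m.
At r₁: circular v_c1 = √(μ/r₁) = 3475 m/s; transfer-periapsis v_p = √[μ(2/r₁ − 1/a_t)] = 4603 m/s.
Δv₁ = v_p − v_c1 = 1128 m/s.
At r₂: circular v_c2 = √(μ/r₂) = 1298 m/s; transfer-apoapsis v_a = √[μ(2/r₂ − 1/a_t)] = 642.6 m/s.
Δv₂ = v_c2 − v_a = 655.7 m/s.
Total Δv = Δv₁ + Δv₂ = 1784 m/s = 1.784 km/s.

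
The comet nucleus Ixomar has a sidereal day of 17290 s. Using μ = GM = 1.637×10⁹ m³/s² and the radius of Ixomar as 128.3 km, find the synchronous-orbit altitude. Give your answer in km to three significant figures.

h_sync ≈ 103 km

A synchronous orbit has period T, so by Kepler's third law a = (μT²/4π²)^(1/3).
μT²/4π² = 1.637×10⁹ × (1.729×10⁴)² / 39.48 = 1.240×10¹⁶ m³.
a = 2.314×10⁵ m = 231.43 km.
Altitude h = a − R = 231.43 − 128.3 = 103.13 km.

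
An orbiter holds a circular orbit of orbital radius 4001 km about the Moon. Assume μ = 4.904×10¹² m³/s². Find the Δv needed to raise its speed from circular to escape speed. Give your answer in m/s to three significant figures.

r = 4001 km = 4.001×10⁶ m.
Circular speed v_c = √(μ/r) = 1107 m/s.
Escape speed v_esc = √(2μ/r) = √2 × v_c = 1566 m/s.
Δv = v_esc − v_c = 458.6 m/s.

Δv ≈ 459 m/s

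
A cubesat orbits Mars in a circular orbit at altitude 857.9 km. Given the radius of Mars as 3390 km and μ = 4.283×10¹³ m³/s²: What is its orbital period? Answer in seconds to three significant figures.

T ≈ 8410 seconds

r = 3390 + 857.9 = 4247.9 km = 4.2479×10⁶ m.
Kepler's third law: T = 2π√(r³/μ) = 2π√((4.248×10⁶)³ / 4.283×10¹³).
r³/μ = 1.790×10⁶ s², so T = 2π × 1.338×10³ = 8.406×10³ s.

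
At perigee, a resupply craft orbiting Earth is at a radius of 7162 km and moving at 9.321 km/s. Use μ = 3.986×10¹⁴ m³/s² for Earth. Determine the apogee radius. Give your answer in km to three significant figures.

r_p = 7.162×10⁶ m.
Specific energy ε = v²/2 − μ/r = -1.221×10⁷ J/kg, so a = −μ/(2ε) = 1.632×10⁷ m.
The apsides satisfy r_p + r_a = 2a, so the apogee radius is 2a − r_p = 2.547×10⁷ m = 25472 km.

apogee radius ≈ 25500 km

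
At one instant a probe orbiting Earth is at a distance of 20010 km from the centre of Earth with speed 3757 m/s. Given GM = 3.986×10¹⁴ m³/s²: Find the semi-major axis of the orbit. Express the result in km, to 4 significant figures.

a ≈ 15490 km

r = 2.001×10⁷ m.
Specific orbital energy ε = v²/2 − μ/r = (3757)²/2 − 3.986×10¹⁴/2.001×10⁷ = -1.286×10⁷ J/kg.
Since ε = −μ/(2a), a = −μ/(2ε) = 1.549×10⁷ m = 15495 km.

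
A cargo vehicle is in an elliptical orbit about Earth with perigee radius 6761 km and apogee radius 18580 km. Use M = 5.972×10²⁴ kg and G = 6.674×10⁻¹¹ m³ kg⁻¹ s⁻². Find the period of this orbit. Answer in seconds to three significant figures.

μ = GM = 6.674×10⁻¹¹ × 5.972×10²⁴ = 3.986×10¹⁴ m³/s².
Semi-major axis a = (r_p + r_a)/2 = (6761.0 + 18580)/2 = 12670 km = 1.267×10⁷ m.
By Kepler's third law T = 2π√(a³/μ) = 2π × 2.259×10³ = 1.419×10⁴ s.

T ≈ 14200 seconds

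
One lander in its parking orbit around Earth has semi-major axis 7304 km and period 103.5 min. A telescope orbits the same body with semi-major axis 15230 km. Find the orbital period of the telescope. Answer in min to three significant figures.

T₂ ≈ 312 min

Kepler's third law: T² ∝ a³, so T₂ = T₁ (a₂/a₁)^(3/2).
a₂/a₁ = 2.085, (a₂/a₁)^(3/2) = 3.011.
T₂ = 103.5 × 3.011 = 311.6 min.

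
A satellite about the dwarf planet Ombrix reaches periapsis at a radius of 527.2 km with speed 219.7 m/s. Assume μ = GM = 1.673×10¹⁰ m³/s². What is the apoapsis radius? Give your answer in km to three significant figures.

apoapsis radius ≈ 1670 km

r_p = 5.272×10⁵ m.
Specific energy ε = v²/2 − μ/r = -7.600×10³ J/kg, so a = −μ/(2ε) = 1.101×10⁶ m.
The apsides satisfy r_p + r_a = 2a, so the apoapsis radius is 2a − r_p = 1.674×10⁶ m = 1674.2 km.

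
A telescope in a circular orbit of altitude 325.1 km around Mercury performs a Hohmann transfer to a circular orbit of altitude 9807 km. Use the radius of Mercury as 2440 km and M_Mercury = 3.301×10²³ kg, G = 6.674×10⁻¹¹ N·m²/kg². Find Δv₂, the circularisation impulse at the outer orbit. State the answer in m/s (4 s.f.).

Δv ≈ 527.2 m/s

μ = GM = 6.674×10⁻¹¹ × 3.301×10²³ = 2.203×10¹³ m³/s².
r₁ = 2440 + 325.1 = 2765.1 km = 2.7651×10⁶ m.
r₂ = 2440 + 9807 = 12247 km = 1.2247×10⁷ m.
Transfer ellipse a_t = (r₁ + r₂)/2 = 7.506×10⁶ m.
At r₁: circular v_c1 = √(μ/r₁) = 2823 m/s; transfer-periherm v_p = √[μ(2/r₁ − 1/a_t)] = 3606 m/s.
At r₂: circular v_c2 = √(μ/r₂) = 1341 m/s; transfer-apoherm v_a = √[μ(2/r₂ − 1/a_t)] = 814.0 m/s.
Δv₂ = v_c2 − v_a = 527.2 m/s.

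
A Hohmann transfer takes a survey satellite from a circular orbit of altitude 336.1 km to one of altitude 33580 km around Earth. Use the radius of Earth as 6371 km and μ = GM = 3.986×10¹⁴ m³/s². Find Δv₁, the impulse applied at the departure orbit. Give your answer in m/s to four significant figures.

r₁ = 6371 + 336.1 = 6707.1 km = 6.7071×10⁶ m.
r₂ = 6371 + 33580 = 39951 km = 3.9951×10⁷ m.
Transfer ellipse a_t = (r₁ + r₂)/2 = 2.333×10⁷ m.
At r₁: circular v_c1 = √(μ/r₁) = 7709 m/s; transfer-perigee v_p = √[μ(2/r₁ − 1/a_t)] = 10090 m/s.
Δv₁ = v_p − v_c1 = 2379 m/s.

Δv ≈ 2379 m/s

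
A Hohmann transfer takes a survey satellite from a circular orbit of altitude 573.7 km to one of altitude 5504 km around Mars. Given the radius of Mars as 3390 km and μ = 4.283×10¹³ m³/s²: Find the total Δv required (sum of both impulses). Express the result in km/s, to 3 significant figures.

Δv_total ≈ 1.05 km/s

r₁ = 3390 + 573.7 = 3963.7 km = 3.9637×10⁶ m.
r₂ = 3390 + 5504 = 8894.0 km = 8.8940×10⁶ m.
Transfer ellipse a_t = (r₁ + r₂)/2 = 6.429×10⁶ m.
At r₁: circular v_c1 = √(μ/r₁) = 3287 m/s; transfer-periapsis v_p = √[μ(2/r₁ − 1/a_t)] = 3866 m/s.
Δv₁ = v_p − v_c1 = 579.2 m/s.
At r₂: circular v_c2 = √(μ/r₂) = 2194 m/s; transfer-apoapsis v_a = √[μ(2/r₂ − 1/a_t)] = 1723 m/s.
Δv₂ = v_c2 − v_a = 471.4 m/s.
Total Δv = Δv₁ + Δv₂ = 1051 m/s = 1.051 km/s.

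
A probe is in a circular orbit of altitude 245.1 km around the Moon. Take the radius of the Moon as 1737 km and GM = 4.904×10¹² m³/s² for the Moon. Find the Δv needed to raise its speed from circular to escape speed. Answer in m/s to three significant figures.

Δv ≈ 652 m/s

r = 1737 + 245.1 = 1982.1 km = 1.9821×10⁶ m.
Circular speed v_c = √(μ/r) = 1573 m/s.
Escape speed v_esc = √(2μ/r) = √2 × v_c = 2224 m/s.
Δv = v_esc − v_c = 651.5 m/s.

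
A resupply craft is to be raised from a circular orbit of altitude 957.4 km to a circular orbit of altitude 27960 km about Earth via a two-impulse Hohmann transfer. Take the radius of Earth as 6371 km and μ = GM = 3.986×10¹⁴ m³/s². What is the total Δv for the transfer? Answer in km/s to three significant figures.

Δv_total ≈ 3.48 km/s

r₁ = 6371 + 957.4 = 7328.4 km = 7.3284×10⁶ m.
r₂ = 6371 + 27960 = 34331 km = 3.4331×10⁷ m.
Transfer ellipse a_t = (r₁ + r₂)/2 = 2.083×10⁷ m.
At r₁: circular v_c1 = √(μ/r₁) = 7375 m/s; transfer-perigee v_p = √[μ(2/r₁ − 1/a_t)] = 9468 m/s.
Δv₁ = v_p − v_c1 = 2093 m/s.
At r₂: circular v_c2 = √(μ/r₂) = 3407 m/s; transfer-apogee v_a = √[μ(2/r₂ − 1/a_t)] = 2021 m/s.
Δv₂ = v_c2 − v_a = 1386 m/s.
Total Δv = Δv₁ + Δv₂ = 3479 m/s = 3.479 km/s.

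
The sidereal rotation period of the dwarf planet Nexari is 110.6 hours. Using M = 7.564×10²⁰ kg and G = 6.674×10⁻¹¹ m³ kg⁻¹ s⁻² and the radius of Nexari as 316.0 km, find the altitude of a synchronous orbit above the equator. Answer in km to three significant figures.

μ = GM = 6.674×10⁻¹¹ × 7.564×10²⁰ = 5.048×10¹⁰ m³/s².
T = 110.6 hours = 3.982×10⁵ s.
A synchronous orbit has period T, so by Kepler's third law a = (μT²/4π²)^(1/3).
μT²/4π² = 5.048×10¹⁰ × (3.982×10⁵)² / 39.48 = 2.027×10²⁰ m³.
a = 5.874×10⁶ m = 5874.4 km.
Altitude h = a − R = 5874.4 − 316.0 = 5558.4 km.

h_sync ≈ 5560 km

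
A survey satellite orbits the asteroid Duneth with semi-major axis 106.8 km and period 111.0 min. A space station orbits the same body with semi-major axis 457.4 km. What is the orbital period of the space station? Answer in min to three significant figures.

Kepler's third law: T² ∝ a³, so T₂ = T₁ (a₂/a₁)^(3/2).
a₂/a₁ = 4.283, (a₂/a₁)^(3/2) = 8.863.
T₂ = 111.0 × 8.863 = 983.8 min.

T₂ ≈ 984 min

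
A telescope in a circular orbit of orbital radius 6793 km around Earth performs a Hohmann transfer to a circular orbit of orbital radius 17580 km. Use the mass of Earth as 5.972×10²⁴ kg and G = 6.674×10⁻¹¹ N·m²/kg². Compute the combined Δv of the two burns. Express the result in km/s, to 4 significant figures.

Δv_total ≈ 2.747 km/s

μ = GM = 6.674×10⁻¹¹ × 5.972×10²⁴ = 3.986×10¹⁴ m³/s².
r₁ = 6793 km = 6.793×10⁶ m.
r₂ = 17580 km = 1.758×10⁷ m.
Transfer ellipse a_t = (r₁ + r₂)/2 = 1.219×10⁷ m.
At r₁: circular v_c1 = √(μ/r₁) = 7660 m/s; transfer-perigee v_p = √[μ(2/r₁ − 1/a_t)] = 9200 m/s.
Δv₁ = v_p − v_c1 = 1540 m/s.
At r₂: circular v_c2 = √(μ/r₂) = 4761 m/s; transfer-apogee v_a = √[μ(2/r₂ − 1/a_t)] = 3555 m/s.
Δv₂ = v_c2 − v_a = 1207 m/s.
Total Δv = Δv₁ + Δv₂ = 2747 m/s = 2.747 km/s.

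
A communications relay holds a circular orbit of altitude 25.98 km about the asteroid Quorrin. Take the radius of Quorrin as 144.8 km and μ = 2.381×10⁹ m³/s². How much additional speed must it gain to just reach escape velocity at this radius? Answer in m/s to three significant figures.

Δv ≈ 48.9 m/s

r = 144.8 + 25.98 = 170.78 km = 1.7078×10⁵ m.
Circular speed v_c = √(μ/r) = 118.1 m/s.
Escape speed v_esc = √(2μ/r) = √2 × v_c = 167.0 m/s.
Δv = v_esc − v_c = 48.91 m/s.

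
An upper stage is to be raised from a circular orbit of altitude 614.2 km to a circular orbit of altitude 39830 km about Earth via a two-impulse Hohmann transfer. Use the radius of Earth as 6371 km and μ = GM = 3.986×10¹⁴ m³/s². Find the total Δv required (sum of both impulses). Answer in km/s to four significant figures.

Δv_total ≈ 3.835 km/s

r₁ = 6371 + 614.2 = 6985.2 km = 6.9852×10⁶ m.
r₂ = 6371 + 39830 = 46201 km = 4.6201×10⁷ m.
Transfer ellipse a_t = (r₁ + r₂)/2 = 2.659×10⁷ m.
At r₁: circular v_c1 = √(μ/r₁) = 7554 m/s; transfer-perigee v_p = √[μ(2/r₁ − 1/a_t)] = 9957 m/s.
Δv₁ = v_p − v_c1 = 2403 m/s.
At r₂: circular v_c2 = √(μ/r₂) = 2937 m/s; transfer-apogee v_a = √[μ(2/r₂ − 1/a_t)] = 1505 m/s.
Δv₂ = v_c2 − v_a = 1432 m/s.
Total Δv = Δv₁ + Δv₂ = 3835 m/s = 3.835 km/s.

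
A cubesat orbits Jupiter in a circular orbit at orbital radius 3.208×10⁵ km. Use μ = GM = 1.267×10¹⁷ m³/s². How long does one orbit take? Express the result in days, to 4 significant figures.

T ≈ 1.174 days

r = 3.208×10⁵ km = 3.208×10⁸ m.
Kepler's third law: T = 2π√(r³/μ) = 2π√((3.208×10⁸)³ / 1.267×10¹⁷).
r³/μ = 2.606×10⁸ s², so T = 2π × 1.614×10⁴ = 1.014×10⁵ s.
Converting: 1.014×10⁵ s ÷ 86400 = 1.174 days.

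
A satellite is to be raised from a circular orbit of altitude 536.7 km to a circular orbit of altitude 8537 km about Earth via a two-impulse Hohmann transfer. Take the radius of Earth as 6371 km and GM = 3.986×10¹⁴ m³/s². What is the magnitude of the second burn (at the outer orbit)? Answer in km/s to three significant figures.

r₁ = 6371 + 536.7 = 6907.7 km = 6.9077×10⁶ m.
r₂ = 6371 + 8537 = 14908 km = 1.4908×10⁷ m.
Transfer ellipse a_t = (r₁ + r₂)/2 = 1.091×10⁷ m.
At r₁: circular v_c1 = √(μ/r₁) = 7596 m/s; transfer-perigee v_p = √[μ(2/r₁ − 1/a_t)] = 8881 m/s.
At r₂: circular v_c2 = √(μ/r₂) = 5171 m/s; transfer-apogee v_a = √[μ(2/r₂ − 1/a_t)] = 4115 m/s.
Δv₂ = v_c2 − v_a = 1056 m/s.
= 1.056 km/s.

Δv ≈ 1.06 km/s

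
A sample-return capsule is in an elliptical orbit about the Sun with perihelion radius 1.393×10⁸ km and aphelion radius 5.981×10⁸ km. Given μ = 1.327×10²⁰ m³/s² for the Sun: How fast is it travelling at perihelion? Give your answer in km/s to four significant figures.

Semi-major axis a = (r_p + r_a)/2 = 3.6870×10⁸ km = 3.687×10¹¹ m.
Vis-viva: v² = μ(2/r − 1/a) = 1.327×10²⁰ × (1.436×10⁻¹¹ − 2.712×10⁻¹²) = 1.545×10⁹ m²/s².
v = 39310 m/s = 39.31 km/s.

v ≈ 39.31 km/s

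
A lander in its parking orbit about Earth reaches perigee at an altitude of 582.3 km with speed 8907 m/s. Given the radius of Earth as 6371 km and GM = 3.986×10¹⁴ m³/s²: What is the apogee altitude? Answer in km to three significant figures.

apogee altitude ≈ 9250 km

r_p = 6371 + 582.3 = 6953.3 km = 6.953×10⁶ m.
Specific energy ε = v²/2 − μ/r = -1.766×10⁷ J/kg, so a = −μ/(2ε) = 1.129×10⁷ m.
The apsides satisfy r_p + r_a = 2a, so the apogee radius is 2a − r_p = 1.562×10⁷ m = 15620 km.
Apogee altitude = 15620 − 6371 = 9249.1 km.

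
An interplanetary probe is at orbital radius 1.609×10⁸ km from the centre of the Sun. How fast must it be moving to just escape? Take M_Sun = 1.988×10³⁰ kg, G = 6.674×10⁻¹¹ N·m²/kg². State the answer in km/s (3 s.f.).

μ = GM = 6.674×10⁻¹¹ × 1.988×10³⁰ = 1.327×10²⁰ m³/s².
r = 1.609×10⁸ km = 1.609×10¹¹ m.
Escape speed v_esc = √(2μ/r) = √(2 × 1.327×10²⁰ / 1.609×10¹¹) = √(1.649×10⁹) = 40610 m/s.
= 40.61 km/s.

v_esc ≈ 40.6 km/s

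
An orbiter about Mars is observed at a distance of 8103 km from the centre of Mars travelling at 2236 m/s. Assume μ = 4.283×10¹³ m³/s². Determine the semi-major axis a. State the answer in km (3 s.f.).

a ≈ 7690 km

r = 8.103×10⁶ m.
Specific orbital energy ε = v²/2 − μ/r = (2236)²/2 − 4.283×10¹³/8.103×10⁶ = -2.786×10⁶ J/kg.
Since ε = −μ/(2a), a = −μ/(2ε) = 7.687×10⁶ m = 7687.1 km.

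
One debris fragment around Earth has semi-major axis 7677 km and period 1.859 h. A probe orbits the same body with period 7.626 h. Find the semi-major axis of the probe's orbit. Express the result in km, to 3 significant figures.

Kepler's third law: a³ ∝ T², so a₂ = a₁ (T₂/T₁)^(2/3).
T₂/T₁ = 4.102, (T₂/T₁)^(2/3) = 2.563.
a₂ = 7677 × 2.563 = 19670 km.

a₂ ≈ 19700 km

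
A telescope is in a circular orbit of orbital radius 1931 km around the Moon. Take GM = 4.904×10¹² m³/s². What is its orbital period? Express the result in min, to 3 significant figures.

r = 1931 km = 1.931×10⁶ m.
Kepler's third law: T = 2π√(r³/μ) = 2π√((1.931×10⁶)³ / 4.904×10¹²).
r³/μ = 1.468×10⁶ s², so T = 2π × 1.212×10³ = 7.613×10³ s.
Converting: 7.613×10³ s ÷ 60.00 = 126.9 min.

T ≈ 127 min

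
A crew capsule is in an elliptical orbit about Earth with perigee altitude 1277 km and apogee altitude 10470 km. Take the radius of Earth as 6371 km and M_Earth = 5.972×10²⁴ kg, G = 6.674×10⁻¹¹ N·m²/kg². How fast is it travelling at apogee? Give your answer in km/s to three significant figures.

v ≈ 3.84 km/s

μ = GM = 6.674×10⁻¹¹ × 5.972×10²⁴ = 3.986×10¹⁴ m³/s².
r_p = 6371 + 1277 = 7648.0 km = 7.6480×10⁶ m.
r_a = 6371 + 10470 = 16841 km = 1.6841×10⁷ m.
Semi-major axis a = (r_p + r_a)/2 = 12244 km = 1.224×10⁷ m.
Vis-viva: v² = μ(2/r − 1/a) = 3.986×10¹⁴ × (1.188×10⁻⁷ − 8.167×10⁻⁸) = 1.478×10⁷ m²/s².
v = 3845 m/s = 3.845 km/s.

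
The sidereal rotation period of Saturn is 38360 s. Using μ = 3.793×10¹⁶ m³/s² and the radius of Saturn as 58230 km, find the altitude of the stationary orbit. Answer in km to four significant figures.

A synchronous orbit has period T, so by Kepler's third law a = (μT²/4π²)^(1/3).
μT²/4π² = 3.793×10¹⁶ × (3.836×10⁴)² / 39.48 = 1.414×10²⁴ m³.
a = 1.122×10⁸ m = 1.1223×10⁵ km.
Altitude h = a − R = 1.1223×10⁵ − 58230 = 54005 km.

h_sync ≈ 54000 km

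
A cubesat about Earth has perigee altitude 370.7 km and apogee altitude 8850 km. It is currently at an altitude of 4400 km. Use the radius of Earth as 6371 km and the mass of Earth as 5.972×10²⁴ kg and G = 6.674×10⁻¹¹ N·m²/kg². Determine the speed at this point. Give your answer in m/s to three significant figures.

v ≈ 6140 m/s

μ = GM = 6.674×10⁻¹¹ × 5.972×10²⁴ = 3.986×10¹⁴ m³/s².
r_p = 6371 + 370.7 = 6741.7 km = 6.7417×10⁶ m.
r_a = 6371 + 8850 = 15221 km = 1.5221×10⁷ m.
r = 6371 + 4400 = 10771 km = 1.077×10⁷ m.
Semi-major axis a = (r_p + r_a)/2 = 10981 km = 1.098×10⁷ m.
Vis-viva: v² = μ(2/r − 1/a) = 3.986×10¹⁴ × (1.857×10⁻⁷ − 9.106×10⁻⁸) = 3.771×10⁷ m²/s².
v = 6141 m/s.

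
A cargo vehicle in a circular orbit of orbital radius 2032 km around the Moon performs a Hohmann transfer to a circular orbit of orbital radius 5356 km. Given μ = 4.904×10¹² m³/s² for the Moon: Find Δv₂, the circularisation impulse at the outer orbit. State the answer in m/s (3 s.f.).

Δv ≈ 247 m/s

r₁ = 2032 km = 2.032×10⁶ m.
r₂ = 5356 km = 5.356×10⁶ m.
Transfer ellipse a_t = (r₁ + r₂)/2 = 3.694×10⁶ m.
At r₁: circular v_c1 = √(μ/r₁) = 1554 m/s; transfer-perilune v_p = √[μ(2/r₁ − 1/a_t)] = 1871 m/s.
At r₂: circular v_c2 = √(μ/r₂) = 956.9 m/s; transfer-apolune v_a = √[μ(2/r₂ − 1/a_t)] = 709.7 m/s.
Δv₂ = v_c2 − v_a = 247.2 m/s.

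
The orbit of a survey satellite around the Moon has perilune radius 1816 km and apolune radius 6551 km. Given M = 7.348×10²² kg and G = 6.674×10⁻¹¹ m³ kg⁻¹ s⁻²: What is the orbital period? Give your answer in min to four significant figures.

μ = GM = 6.674×10⁻¹¹ × 7.348×10²² = 4.904×10¹² m³/s².
Semi-major axis a = (r_p + r_a)/2 = (1816.0 + 6551.0)/2 = 4183.5 km = 4.184×10⁶ m.
By Kepler's third law T = 2π√(a³/μ) = 2π × 3.864×10³ = 2.428×10⁴ s.
= 404.6 min.

T ≈ 404.6 min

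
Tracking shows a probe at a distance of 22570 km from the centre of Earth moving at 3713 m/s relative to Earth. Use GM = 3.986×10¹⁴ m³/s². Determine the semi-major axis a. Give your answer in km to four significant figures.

a ≈ 18510 km

r = 2.257×10⁷ m.
Specific orbital energy ε = v²/2 − μ/r = (3713)²/2 − 3.986×10¹⁴/2.257×10⁷ = -1.077×10⁷ J/kg.
Since ε = −μ/(2a), a = −μ/(2ε) = 1.851×10⁷ m = 18510 km.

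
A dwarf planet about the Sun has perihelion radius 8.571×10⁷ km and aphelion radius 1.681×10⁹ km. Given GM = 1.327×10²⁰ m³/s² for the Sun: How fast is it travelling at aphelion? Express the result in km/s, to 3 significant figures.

v ≈ 2.77 km/s

Semi-major axis a = (r_p + r_a)/2 = 8.8336×10⁸ km = 8.834×10¹¹ m.
Vis-viva: v² = μ(2/r − 1/a) = 1.327×10²⁰ × (1.190×10⁻¹² − 1.132×10⁻¹²) = 7.659×10⁶ m²/s².
v = 2768 m/s = 2.768 km/s.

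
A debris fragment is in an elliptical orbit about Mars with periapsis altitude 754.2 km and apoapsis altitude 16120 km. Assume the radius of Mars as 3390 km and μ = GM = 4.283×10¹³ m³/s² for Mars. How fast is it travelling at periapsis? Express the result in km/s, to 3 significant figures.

r_p = 3390 + 754.2 = 4144.2 km = 4.1442×10⁶ m.
r_a = 3390 + 16120 = 19510 km = 1.9510×10⁷ m.
Semi-major axis a = (r_p + r_a)/2 = 11827 km = 1.183×10⁷ m.
Vis-viva: v² = μ(2/r − 1/a) = 4.283×10¹³ × (4.826×10⁻⁷ − 8.455×10⁻⁸) = 1.705×10⁷ m²/s².
v = 4129 m/s = 4.129 km/s.

v ≈ 4.13 km/s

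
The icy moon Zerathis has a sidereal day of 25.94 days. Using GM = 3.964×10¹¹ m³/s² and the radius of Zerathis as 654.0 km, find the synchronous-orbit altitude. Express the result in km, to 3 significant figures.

h_sync ≈ 36300 km

T = 25.94 days = 2.241×10⁶ s.
A synchronous orbit has period T, so by Kepler's third law a = (μT²/4π²)^(1/3).
μT²/4π² = 3.964×10¹¹ × (2.241×10⁶)² / 39.48 = 5.044×10²² m³.
a = 3.695×10⁷ m = 36947 km.
Altitude h = a − R = 36947 − 654.0 = 36293 km.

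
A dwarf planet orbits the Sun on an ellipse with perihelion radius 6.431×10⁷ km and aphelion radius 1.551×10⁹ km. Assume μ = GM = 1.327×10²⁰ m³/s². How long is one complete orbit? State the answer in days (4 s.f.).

Semi-major axis a = (r_p + r_a)/2 = (6.4310×10⁷ + 1.5510×10⁹)/2 = 8.0766×10⁸ km = 8.077×10¹¹ m.
By Kepler's third law T = 2π√(a³/μ) = 2π × 6.301×10⁷ = 3.959×10⁸ s.
= 4582 days.

T ≈ 4582 days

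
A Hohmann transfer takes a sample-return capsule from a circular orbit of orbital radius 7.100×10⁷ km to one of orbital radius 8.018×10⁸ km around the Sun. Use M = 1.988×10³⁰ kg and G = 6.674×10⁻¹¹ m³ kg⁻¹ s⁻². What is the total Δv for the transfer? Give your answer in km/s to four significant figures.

Δv_total ≈ 23.04 km/s

μ = GM = 6.674×10⁻¹¹ × 1.988×10³⁰ = 1.327×10²⁰ m³/s².
r₁ = 7.100×10⁷ km = 7.100×10¹⁰ m.
r₂ = 8.018×10⁸ km = 8.018×10¹¹ m.
Transfer ellipse a_t = (r₁ + r₂)/2 = 4.364×10¹¹ m.
At r₁: circular v_c1 = √(μ/r₁) = 43230 m/s; transfer-perihelion v_p = √[μ(2/r₁ − 1/a_t)] = 58600 m/s.
Δv₁ = v_p − v_c1 = 15370 m/s.
At r₂: circular v_c2 = √(μ/r₂) = 12860 m/s; transfer-aphelion v_a = √[μ(2/r₂ − 1/a_t)] = 5189 m/s.
Δv₂ = v_c2 − v_a = 7675 m/s.
Total Δv = Δv₁ + Δv₂ = 23040 m/s = 23.04 km/s.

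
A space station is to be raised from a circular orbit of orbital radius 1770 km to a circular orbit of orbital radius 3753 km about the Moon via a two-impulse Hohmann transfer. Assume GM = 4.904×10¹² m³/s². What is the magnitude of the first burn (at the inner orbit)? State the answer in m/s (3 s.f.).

Δv ≈ 276 m/s

r₁ = 1770 km = 1.770×10⁶ m.
r₂ = 3753 km = 3.753×10⁶ m.
Transfer ellipse a_t = (r₁ + r₂)/2 = 2.762×10⁶ m.
At r₁: circular v_c1 = √(μ/r₁) = 1665 m/s; transfer-perilune v_p = √[μ(2/r₁ − 1/a_t)] = 1940 m/s.
Δv₁ = v_p − v_c1 = 275.9 m/s.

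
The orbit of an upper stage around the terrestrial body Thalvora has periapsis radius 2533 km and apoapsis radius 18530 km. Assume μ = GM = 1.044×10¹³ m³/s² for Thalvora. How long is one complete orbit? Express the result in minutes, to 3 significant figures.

Semi-major axis a = (r_p + r_a)/2 = (2533.0 + 18530)/2 = 10532 km = 1.053×10⁷ m.
By Kepler's third law T = 2π√(a³/μ) = 2π × 1.058×10⁴ = 6.646×10⁴ s.
= 1108 minutes.

T ≈ 1110 minutes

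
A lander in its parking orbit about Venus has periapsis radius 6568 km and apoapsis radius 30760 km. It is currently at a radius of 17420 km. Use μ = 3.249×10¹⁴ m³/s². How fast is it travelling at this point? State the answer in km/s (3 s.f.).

v ≈ 4.46 km/s

Semi-major axis a = (r_p + r_a)/2 = 18664 km = 1.866×10⁷ m.
Vis-viva: v² = μ(2/r − 1/a) = 3.249×10¹⁴ × (1.148×10⁻⁷ − 5.358×10⁻⁸) = 1.989×10⁷ m²/s².
v = 4460 m/s = 4.460 km/s.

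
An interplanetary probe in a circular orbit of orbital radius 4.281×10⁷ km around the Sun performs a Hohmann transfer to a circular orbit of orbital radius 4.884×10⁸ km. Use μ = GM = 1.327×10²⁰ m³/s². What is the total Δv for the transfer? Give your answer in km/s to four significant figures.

r₁ = 4.281×10⁷ km = 4.281×10¹⁰ m.
r₂ = 4.884×10⁸ km = 4.884×10¹¹ m.
Transfer ellipse a_t = (r₁ + r₂)/2 = 2.656×10¹¹ m.
At r₁: circular v_c1 = √(μ/r₁) = 55680 m/s; transfer-perihelion v_p = √[μ(2/r₁ − 1/a_t)] = 75500 m/s.
Δv₁ = v_p − v_c1 = 19820 m/s.
At r₂: circular v_c2 = √(μ/r₂) = 16480 m/s; transfer-aphelion v_a = √[μ(2/r₂ − 1/a_t)] = 6618 m/s.
Δv₂ = v_c2 − v_a = 9866 m/s.
Total Δv = Δv₁ + Δv₂ = 29690 m/s = 29.69 km/s.

Δv_total ≈ 29.69 km/s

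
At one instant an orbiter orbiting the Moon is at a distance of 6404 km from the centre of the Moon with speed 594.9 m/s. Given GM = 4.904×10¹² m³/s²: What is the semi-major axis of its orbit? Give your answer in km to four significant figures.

a ≈ 4164 km

r = 6.404×10⁶ m.
Specific orbital energy ε = v²/2 − μ/r = (594.9)²/2 − 4.904×10¹²/6.404×10⁶ = -5.888×10⁵ J/kg.
Since ε = −μ/(2a), a = −μ/(2ε) = 4.164×10⁶ m = 4164.3 km.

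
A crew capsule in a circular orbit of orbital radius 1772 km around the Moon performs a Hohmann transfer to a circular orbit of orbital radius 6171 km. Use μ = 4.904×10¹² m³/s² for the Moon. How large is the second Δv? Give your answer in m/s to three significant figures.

r₁ = 1772 km = 1.772×10⁶ m.
r₂ = 6171 km = 6.171×10⁶ m.
Transfer ellipse a_t = (r₁ + r₂)/2 = 3.972×10⁶ m.
At r₁: circular v_c1 = √(μ/r₁) = 1664 m/s; transfer-perilune v_p = √[μ(2/r₁ − 1/a_t)] = 2074 m/s.
At r₂: circular v_c2 = √(μ/r₂) = 891.5 m/s; transfer-apolune v_a = √[μ(2/r₂ − 1/a_t)] = 595.5 m/s.
Δv₂ = v_c2 − v_a = 296.0 m/s.

Δv ≈ 296 m/s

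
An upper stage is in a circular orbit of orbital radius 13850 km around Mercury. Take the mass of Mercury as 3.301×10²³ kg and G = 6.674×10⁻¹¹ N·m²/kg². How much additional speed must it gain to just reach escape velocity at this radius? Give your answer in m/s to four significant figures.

μ = GM = 6.674×10⁻¹¹ × 3.301×10²³ = 2.203×10¹³ m³/s².
r = 13850 km = 1.385×10⁷ m.
Circular speed v_c = √(μ/r) = 1261 m/s.
Escape speed v_esc = √(2μ/r) = √2 × v_c = 1784 m/s.
Δv = v_esc − v_c = 522.4 m/s.

Δv ≈ 522.4 m/s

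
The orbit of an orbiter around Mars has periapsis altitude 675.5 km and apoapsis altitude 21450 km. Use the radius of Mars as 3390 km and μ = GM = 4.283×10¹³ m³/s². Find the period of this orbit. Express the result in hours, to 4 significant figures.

r_p = 3390 + 675.5 = 4065.5 km = 4.0655×10⁶ m.
r_a = 3390 + 21450 = 24840 km = 2.4840×10⁷ m.
Semi-major axis a = (r_p + r_a)/2 = (4065.5 + 24840)/2 = 14453 km = 1.445×10⁷ m.
By Kepler's third law T = 2π√(a³/μ) = 2π × 8.396×10³ = 5.275×10⁴ s.
= 14.65 hours.

T ≈ 14.65 hours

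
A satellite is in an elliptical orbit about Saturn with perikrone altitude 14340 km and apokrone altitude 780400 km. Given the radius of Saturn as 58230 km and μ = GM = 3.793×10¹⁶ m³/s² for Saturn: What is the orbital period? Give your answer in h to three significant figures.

T ≈ 87.1 h

r_p = 58230 + 14340 = 72570 km = 7.2570×10⁷ m.
r_a = 58230 + 780400 = 838630 km = 8.3863×10⁸ m.
Semi-major axis a = (r_p + r_a)/2 = (72570 + 8.3863×10⁵)/2 = 4.5560×10⁵ km = 4.556×10⁸ m.
By Kepler's third law T = 2π√(a³/μ) = 2π × 4.993×10⁴ = 3.137×10⁵ s.
= 87.15 h.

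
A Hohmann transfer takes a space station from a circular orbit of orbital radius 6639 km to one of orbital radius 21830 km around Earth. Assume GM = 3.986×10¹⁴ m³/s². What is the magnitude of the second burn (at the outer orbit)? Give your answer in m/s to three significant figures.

r₁ = 6639 km = 6.639×10⁶ m.
r₂ = 21830 km = 2.183×10⁷ m.
Transfer ellipse a_t = (r₁ + r₂)/2 = 1.423×10⁷ m.
At r₁: circular v_c1 = √(μ/r₁) = 7748 m/s; transfer-perigee v_p = √[μ(2/r₁ − 1/a_t)] = 9596 m/s.
At r₂: circular v_c2 = √(μ/r₂) = 4273 m/s; transfer-apogee v_a = √[μ(2/r₂ − 1/a_t)] = 2918 m/s.
Δv₂ = v_c2 − v_a = 1355 m/s.

Δv ≈ 1350 m/s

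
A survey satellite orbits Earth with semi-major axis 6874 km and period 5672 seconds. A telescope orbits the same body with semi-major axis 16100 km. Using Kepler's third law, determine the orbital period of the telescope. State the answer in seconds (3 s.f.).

T₂ ≈ 20300 seconds

Kepler's third law: T² ∝ a³, so T₂ = T₁ (a₂/a₁)^(3/2).
a₂/a₁ = 2.342, (a₂/a₁)^(3/2) = 3.584.
T₂ = 5672 × 3.584 = 20330 seconds.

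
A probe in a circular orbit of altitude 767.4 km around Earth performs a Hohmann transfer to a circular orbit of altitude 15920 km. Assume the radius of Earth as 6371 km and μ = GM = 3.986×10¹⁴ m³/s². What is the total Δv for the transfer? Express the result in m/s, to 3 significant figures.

r₁ = 6371 + 767.4 = 7138.4 km = 7.1384×10⁶ m.
r₂ = 6371 + 15920 = 22291 km = 2.2291×10⁷ m.
Transfer ellipse a_t = (r₁ + r₂)/2 = 1.471×10⁷ m.
At r₁: circular v_c1 = √(μ/r₁) = 7473 m/s; transfer-perigee v_p = √[μ(2/r₁ − 1/a_t)] = 9197 m/s.
Δv₁ = v_p − v_c1 = 1725 m/s.
At r₂: circular v_c2 = √(μ/r₂) = 4229 m/s; transfer-apogee v_a = √[μ(2/r₂ − 1/a_t)] = 2945 m/s.
Δv₂ = v_c2 − v_a = 1283 m/s.
Total Δv = Δv₁ + Δv₂ = 3008 m/s.

Δv_total ≈ 3010 m/s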